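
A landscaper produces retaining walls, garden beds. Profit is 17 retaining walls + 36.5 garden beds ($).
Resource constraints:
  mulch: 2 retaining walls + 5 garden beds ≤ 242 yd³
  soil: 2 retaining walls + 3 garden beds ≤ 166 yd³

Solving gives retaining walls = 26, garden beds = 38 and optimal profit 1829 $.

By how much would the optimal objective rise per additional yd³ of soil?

3

At the optimum: mulch uses 242 of 242 (binding); soil uses 166 of 166 (binding).
From A_Bᵀ y = c: 2·y_mulch + 2·y_soil = 17; 5·y_mulch + 3·y_soil = 36.5.
→ y_mulch = 5.5 and y_soil = 3.
Shadow price of soil = 3.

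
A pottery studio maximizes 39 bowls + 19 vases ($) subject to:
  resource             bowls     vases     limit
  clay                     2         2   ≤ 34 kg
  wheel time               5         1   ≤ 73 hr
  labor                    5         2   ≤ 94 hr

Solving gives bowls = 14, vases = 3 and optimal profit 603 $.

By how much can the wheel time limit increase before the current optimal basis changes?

Binding constraints: clay, wheel time. The basis is B = [[2,2],[5,1]] with det -8.
Per unit increase in wheel time, x* moves by d = (0.25, -0.25).
The basis stays optimal until vases reaches 0; allowable increase = 12 hr.

12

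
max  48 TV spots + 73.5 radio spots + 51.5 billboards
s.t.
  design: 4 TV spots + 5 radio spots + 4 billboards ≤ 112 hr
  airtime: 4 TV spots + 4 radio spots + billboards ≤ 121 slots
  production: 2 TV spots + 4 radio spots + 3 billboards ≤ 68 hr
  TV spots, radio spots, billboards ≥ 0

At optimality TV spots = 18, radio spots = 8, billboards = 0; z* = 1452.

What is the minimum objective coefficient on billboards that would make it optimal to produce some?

57

At the optimum: design uses 112 of 112 (binding); airtime uses 104 of 121 (slack = 17); production uses 68 of 68 (binding).
Since airtime is not tight, its dual is 0.
From A_Bᵀ y = c: 4·y_design + 2·y_production = 48; 5·y_design + 4·y_production = 73.5.
→ y_design = 7.5 and y_production = 9.
billboards enters the basis when its profit ≥ yᵀa₃ = 7.5·4 + 9·3 = 57.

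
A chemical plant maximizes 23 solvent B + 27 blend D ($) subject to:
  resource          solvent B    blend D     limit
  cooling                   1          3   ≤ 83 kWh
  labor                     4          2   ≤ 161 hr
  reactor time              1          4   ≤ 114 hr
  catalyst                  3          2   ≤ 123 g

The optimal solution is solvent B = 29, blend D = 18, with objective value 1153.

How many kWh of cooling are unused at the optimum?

cooling used = 1·29 + 3·18 = 83; slack = 83 − 83 = 0.

0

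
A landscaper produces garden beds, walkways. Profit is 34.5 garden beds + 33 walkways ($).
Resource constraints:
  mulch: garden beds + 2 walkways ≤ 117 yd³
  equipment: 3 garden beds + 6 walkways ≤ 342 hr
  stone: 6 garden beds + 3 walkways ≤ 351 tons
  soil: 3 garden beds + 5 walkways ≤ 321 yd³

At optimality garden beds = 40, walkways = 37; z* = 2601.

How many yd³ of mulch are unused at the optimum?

3

mulch used = 1·40 + 2·37 = 114; slack = 117 − 114 = 3.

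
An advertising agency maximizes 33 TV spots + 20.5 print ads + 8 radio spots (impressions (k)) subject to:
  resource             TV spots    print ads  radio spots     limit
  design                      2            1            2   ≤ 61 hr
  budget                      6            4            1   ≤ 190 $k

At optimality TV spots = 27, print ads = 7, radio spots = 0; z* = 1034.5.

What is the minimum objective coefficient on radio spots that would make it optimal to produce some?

13

At the optimum: design uses 61 of 61 (binding); budget uses 190 of 190 (binding).
The binding rows give the dual system: 2·y_design + 6·y_budget = 33 and 1·y_design + 4·y_budget = 20.5.
Solving: y_design = 4.5, y_budget = 4.
radio spots enters the basis when its profit ≥ yᵀa₃ = 4.5·2 + 4·1 = 13.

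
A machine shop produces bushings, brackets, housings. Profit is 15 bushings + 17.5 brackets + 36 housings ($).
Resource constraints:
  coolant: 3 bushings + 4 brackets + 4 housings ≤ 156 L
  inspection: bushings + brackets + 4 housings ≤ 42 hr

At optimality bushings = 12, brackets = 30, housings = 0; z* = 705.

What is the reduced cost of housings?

-4

Check each constraint at x*: coolant 156/156 (tight); inspection 42/42 (tight).
The binding rows give the dual system: 3·y_coolant + 1·y_inspection = 15 and 4·y_coolant + 1·y_inspection = 17.5.
This yields shadow prices y_coolant = 2.5, y_inspection = 7.5.
Reduced cost of housings: c₃ − yᵀa₃ = 36 − (2.5·4 + 7.5·4) = 36 − 40 = -4.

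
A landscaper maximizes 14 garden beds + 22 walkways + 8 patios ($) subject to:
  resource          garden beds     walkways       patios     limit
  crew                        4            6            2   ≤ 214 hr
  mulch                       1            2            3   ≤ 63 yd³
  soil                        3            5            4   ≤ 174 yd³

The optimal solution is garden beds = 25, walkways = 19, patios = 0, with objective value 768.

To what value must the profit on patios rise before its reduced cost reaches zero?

12

Binding: crew and mulch. Non-binding: soil (4 unused).
By complementary slackness, y = 0 for the non-binding constraint.
From A_Bᵀ y = c: 4·y_crew + 1·y_mulch = 14; 6·y_crew + 2·y_mulch = 22.
→ y_crew = 3 and y_mulch = 2.
patios enters the basis when its profit ≥ yᵀa₃ = 3·2 + 2·3 = 12.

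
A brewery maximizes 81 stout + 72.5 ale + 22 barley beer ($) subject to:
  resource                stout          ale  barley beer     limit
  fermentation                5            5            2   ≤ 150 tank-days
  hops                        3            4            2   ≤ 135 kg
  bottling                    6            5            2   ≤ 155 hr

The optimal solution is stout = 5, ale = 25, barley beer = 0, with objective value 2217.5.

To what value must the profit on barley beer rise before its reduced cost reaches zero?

At the optimum: fermentation uses 150 of 150 (binding); hops uses 115 of 135 (slack = 20); bottling uses 155 of 155 (binding).
Slack constraints have shadow price 0 (complementary slackness).
From A_Bᵀ y = c: 5·y_fermentation + 6·y_bottling = 81; 5·y_fermentation + 5·y_bottling = 72.5.
→ y_fermentation = 6 and y_bottling = 8.5.
barley beer enters the basis when its profit ≥ yᵀa₃ = 6·2 + 8.5·2 = 29.

29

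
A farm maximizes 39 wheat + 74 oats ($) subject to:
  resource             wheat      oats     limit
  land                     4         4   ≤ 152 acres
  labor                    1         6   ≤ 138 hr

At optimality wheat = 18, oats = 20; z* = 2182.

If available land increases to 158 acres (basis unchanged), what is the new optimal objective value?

Both land and labor are binding at x*.
The binding rows give the dual system: 4·y_land + 1·y_labor = 39 and 4·y_land + 6·y_labor = 74.
This yields shadow prices y_land = 8, y_labor = 7.
Δz = y_land·Δb = 8 × (6) = 48, so new z* = 2182 + 48 = 2230.

2230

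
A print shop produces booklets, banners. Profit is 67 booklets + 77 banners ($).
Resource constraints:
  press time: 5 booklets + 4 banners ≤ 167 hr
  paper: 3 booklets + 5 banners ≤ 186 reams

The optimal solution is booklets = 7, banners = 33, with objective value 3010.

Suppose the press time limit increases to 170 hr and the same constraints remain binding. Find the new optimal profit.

3034

Check each constraint at x*: press time 167/167 (tight); paper 186/186 (tight).
Dual feasibility on the basic columns requires 5·y_press time + 3·y_paper = 67, 4·y_press time + 5·y_paper = 77.
This yields shadow prices y_press time = 8, y_paper = 9.
Δz = y_press time·Δb = 8 × (3) = 24, so new z* = 3010 + 24 = 3034.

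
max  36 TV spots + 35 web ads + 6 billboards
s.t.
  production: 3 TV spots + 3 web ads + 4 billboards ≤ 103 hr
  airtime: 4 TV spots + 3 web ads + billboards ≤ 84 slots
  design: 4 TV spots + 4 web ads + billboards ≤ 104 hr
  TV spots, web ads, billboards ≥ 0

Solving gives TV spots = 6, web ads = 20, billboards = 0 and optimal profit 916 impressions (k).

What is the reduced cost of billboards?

-3

At the optimum: production uses 78 of 103 (slack = 25); airtime uses 84 of 84 (binding); design uses 104 of 104 (binding).
Slack constraints have shadow price 0 (complementary slackness).
From A_Bᵀ y = c: 4·y_airtime + 4·y_design = 36; 3·y_airtime + 4·y_design = 35.
Solving: y_airtime = 1, y_design = 8.
Reduced cost of billboards: c₃ − yᵀa₃ = 6 − (1·1 + 8·1) = 6 − 9 = -3.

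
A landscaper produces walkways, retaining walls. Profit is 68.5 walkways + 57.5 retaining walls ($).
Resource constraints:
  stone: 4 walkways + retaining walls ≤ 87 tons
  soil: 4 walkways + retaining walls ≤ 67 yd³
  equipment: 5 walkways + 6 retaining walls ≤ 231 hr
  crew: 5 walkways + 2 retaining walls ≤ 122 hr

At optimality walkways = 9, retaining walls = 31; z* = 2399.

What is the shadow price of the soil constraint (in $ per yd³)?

6.5

Check each constraint at x*: stone 67/87 (slack 20); soil 67/67 (tight); equipment 231/231 (tight); crew 107/122 (slack 15).
By complementary slackness, y = 0 for the non-binding constraints.
The binding rows give the dual system: 4·y_soil + 5·y_equipment = 68.5 and 1·y_soil + 6·y_equipment = 57.5.
Solving: y_soil = 6.5, y_equipment = 8.5.
Shadow price of soil = 6.5.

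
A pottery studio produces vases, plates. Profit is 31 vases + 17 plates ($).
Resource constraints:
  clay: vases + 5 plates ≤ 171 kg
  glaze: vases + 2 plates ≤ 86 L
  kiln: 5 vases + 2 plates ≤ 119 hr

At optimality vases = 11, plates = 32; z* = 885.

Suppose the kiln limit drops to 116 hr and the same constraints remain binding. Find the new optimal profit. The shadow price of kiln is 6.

Δb = -3, so new z* = 885 + (6)·(-3) = 885 − 18 = 867.

867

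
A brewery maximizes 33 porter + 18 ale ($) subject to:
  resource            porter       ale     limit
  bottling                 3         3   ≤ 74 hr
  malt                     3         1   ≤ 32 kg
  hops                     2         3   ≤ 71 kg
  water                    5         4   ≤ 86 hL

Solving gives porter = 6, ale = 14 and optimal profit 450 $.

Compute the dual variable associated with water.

Binding: malt and water. Non-binding: bottling (14 unused), hops (17 unused).
Since bottling, hops are not tight, their duals are 0.
The binding rows give the dual system: 3·y_malt + 5·y_water = 33 and 1·y_malt + 4·y_water = 18.
→ y_malt = 6 and y_water = 3.
Shadow price of water = 3.

3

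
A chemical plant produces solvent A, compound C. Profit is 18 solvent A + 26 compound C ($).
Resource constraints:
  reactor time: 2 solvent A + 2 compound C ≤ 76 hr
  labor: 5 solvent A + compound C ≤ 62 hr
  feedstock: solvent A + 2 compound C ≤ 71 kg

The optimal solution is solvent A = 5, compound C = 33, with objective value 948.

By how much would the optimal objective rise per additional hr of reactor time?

Binding: reactor time and feedstock. Non-binding: labor (4 unused).
By complementary slackness, y = 0 for the non-binding constraint.
From A_Bᵀ y = c: 2·y_reactor time + 1·y_feedstock = 18; 2·y_reactor time + 2·y_feedstock = 26.
Solving: y_reactor time = 5, y_feedstock = 8.
Shadow price of reactor time = 5.

5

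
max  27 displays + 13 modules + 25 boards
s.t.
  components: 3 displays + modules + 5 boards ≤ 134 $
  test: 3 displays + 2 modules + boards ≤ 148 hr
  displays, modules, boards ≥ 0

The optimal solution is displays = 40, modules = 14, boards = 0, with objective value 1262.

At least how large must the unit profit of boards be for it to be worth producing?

29

At the optimum: components uses 134 of 134 (binding); test uses 148 of 148 (binding).
From A_Bᵀ y = c: 3·y_components + 3·y_test = 27; 1·y_components + 2·y_test = 13.
→ y_components = 5 and y_test = 4.
boards enters the basis when its profit ≥ yᵀa₃ = 5·5 + 4·1 = 29.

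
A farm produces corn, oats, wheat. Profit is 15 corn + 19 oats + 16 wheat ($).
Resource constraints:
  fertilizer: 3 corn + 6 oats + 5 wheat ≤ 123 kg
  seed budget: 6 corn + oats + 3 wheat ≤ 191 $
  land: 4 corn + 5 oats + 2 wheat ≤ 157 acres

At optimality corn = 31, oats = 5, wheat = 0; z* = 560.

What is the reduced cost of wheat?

-2

Check each constraint at x*: fertilizer 123/123 (tight); seed budget 191/191 (tight); land 149/157 (slack 8).
Slack constraints have shadow price 0 (complementary slackness).
From A_Bᵀ y = c: 3·y_fertilizer + 6·y_seed budget = 15; 6·y_fertilizer + 1·y_seed budget = 19.
Solving: y_fertilizer = 3, y_seed budget = 1.
Reduced cost of wheat: c₃ − yᵀa₃ = 16 − (3·5 + 1·3) = 16 − 18 = -2.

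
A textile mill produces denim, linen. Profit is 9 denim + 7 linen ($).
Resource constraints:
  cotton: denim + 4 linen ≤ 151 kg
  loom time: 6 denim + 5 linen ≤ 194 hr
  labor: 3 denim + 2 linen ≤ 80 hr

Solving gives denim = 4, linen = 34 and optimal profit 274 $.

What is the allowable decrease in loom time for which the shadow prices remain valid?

34

Binding constraints: loom time, labor. The basis is B = [[6,5],[3,2]] with det -3.
Per unit decrease in loom time, x* moves by d = (0.6667, -1).
The basis stays optimal until linen reaches 0; allowable decrease = 34 hr.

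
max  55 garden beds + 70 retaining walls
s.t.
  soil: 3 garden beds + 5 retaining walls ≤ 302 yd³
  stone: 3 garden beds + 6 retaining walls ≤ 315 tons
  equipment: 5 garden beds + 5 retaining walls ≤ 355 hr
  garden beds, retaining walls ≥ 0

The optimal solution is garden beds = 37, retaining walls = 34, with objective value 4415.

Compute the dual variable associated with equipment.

8

Check each constraint at x*: soil 281/302 (slack 21); stone 315/315 (tight); equipment 355/355 (tight).
Slack constraints have shadow price 0 (complementary slackness).
Dual feasibility on the basic columns requires 3·y_stone + 5·y_equipment = 55, 6·y_stone + 5·y_equipment = 70.
→ y_stone = 5 and y_equipment = 8.
Shadow price of equipment = 8.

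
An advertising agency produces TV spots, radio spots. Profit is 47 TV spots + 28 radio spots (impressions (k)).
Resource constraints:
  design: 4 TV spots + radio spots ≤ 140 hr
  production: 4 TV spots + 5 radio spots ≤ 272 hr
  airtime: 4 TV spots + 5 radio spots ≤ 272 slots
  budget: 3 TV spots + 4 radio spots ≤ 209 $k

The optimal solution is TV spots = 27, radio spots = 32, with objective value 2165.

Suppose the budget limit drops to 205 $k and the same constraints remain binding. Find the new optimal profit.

2145

Check each constraint at x*: design 140/140 (tight); production 268/272 (slack 4); airtime 268/272 (slack 4); budget 209/209 (tight).
Since production, airtime are not tight, their duals are 0.
The binding rows give the dual system: 4·y_design + 3·y_budget = 47 and 1·y_design + 4·y_budget = 28.
This yields shadow prices y_design = 8, y_budget = 5.
Δz = y_budget·Δb = 5 × (-4) = -20, so new z* = 2165 − 20 = 2145.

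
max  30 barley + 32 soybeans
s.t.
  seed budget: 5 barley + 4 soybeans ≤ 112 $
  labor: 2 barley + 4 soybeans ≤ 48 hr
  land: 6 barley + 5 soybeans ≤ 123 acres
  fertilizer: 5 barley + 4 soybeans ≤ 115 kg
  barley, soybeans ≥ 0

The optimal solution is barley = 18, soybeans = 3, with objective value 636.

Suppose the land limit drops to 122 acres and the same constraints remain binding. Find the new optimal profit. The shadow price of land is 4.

Δb = -1, so new z* = 636 + (4)·(-1) = 636 − 4 = 632.

632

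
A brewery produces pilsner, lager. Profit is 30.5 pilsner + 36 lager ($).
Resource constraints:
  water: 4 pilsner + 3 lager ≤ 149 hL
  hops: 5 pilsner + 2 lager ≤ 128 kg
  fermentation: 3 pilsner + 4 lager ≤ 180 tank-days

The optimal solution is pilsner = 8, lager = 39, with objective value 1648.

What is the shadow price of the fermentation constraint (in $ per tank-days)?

7.5

Check each constraint at x*: water 149/149 (tight); hops 118/128 (slack 10); fermentation 180/180 (tight).
Slack constraints have shadow price 0 (complementary slackness).
Dual feasibility on the basic columns requires 4·y_water + 3·y_fermentation = 30.5, 3·y_water + 4·y_fermentation = 36.
→ y_water = 2 and y_fermentation = 7.5.
Shadow price of fermentation = 7.5.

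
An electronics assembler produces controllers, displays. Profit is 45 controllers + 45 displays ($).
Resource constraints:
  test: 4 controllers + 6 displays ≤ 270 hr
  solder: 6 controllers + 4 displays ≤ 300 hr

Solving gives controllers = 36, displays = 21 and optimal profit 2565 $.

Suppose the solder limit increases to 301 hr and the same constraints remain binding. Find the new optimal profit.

2569.5

Both test and solder are binding at x*.
From A_Bᵀ y = c: 4·y_test + 6·y_solder = 45; 6·y_test + 4·y_solder = 45.
This yields shadow prices y_test = 4.5, y_solder = 4.5.
Δz = y_solder·Δb = 4.5 × (1) = 4.5, so new z* = 2565 + 4.5 = 2569.5.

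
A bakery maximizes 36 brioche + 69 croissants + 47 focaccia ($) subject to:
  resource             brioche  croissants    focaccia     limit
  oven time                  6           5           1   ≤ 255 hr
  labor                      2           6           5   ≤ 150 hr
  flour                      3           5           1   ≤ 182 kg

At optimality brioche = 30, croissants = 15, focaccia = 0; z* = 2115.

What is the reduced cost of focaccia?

Check each constraint at x*: oven time 255/255 (tight); labor 150/150 (tight); flour 165/182 (slack 17).
By complementary slackness, y = 0 for the non-binding constraint.
Dual feasibility on the basic columns requires 6·y_oven time + 2·y_labor = 36, 5·y_oven time + 6·y_labor = 69.
This yields shadow prices y_oven time = 3, y_labor = 9.
Reduced cost of focaccia: c₃ − yᵀa₃ = 47 − (3·1 + 9·5) = 47 − 48 = -1.

-1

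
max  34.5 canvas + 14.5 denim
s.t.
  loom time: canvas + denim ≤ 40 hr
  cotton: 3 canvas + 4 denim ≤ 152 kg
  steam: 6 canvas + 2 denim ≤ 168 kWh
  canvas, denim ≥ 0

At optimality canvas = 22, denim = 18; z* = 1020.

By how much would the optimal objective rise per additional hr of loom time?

Check each constraint at x*: loom time 40/40 (tight); cotton 138/152 (slack 14); steam 168/168 (tight).
Slack constraints have shadow price 0 (complementary slackness).
From A_Bᵀ y = c: 1·y_loom time + 6·y_steam = 34.5; 1·y_loom time + 2·y_steam = 14.5.
→ y_loom time = 4.5 and y_steam = 5.
Shadow price of loom time = 4.5.

4.5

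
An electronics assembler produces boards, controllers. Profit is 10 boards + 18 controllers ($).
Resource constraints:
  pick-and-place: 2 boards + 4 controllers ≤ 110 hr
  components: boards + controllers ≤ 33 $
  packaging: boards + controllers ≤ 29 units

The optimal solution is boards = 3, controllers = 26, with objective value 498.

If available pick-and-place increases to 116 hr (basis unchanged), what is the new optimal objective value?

Check each constraint at x*: pick-and-place 110/110 (tight); components 29/33 (slack 4); packaging 29/29 (tight).
By complementary slackness, y = 0 for the non-binding constraint.
Dual feasibility on the basic columns requires 2·y_pick-and-place + 1·y_packaging = 10, 4·y_pick-and-place + 1·y_packaging = 18.
This yields shadow prices y_pick-and-place = 4, y_packaging = 2.
Δz = y_pick-and-place·Δb = 4 × (6) = 24, so new z* = 498 + 24 = 522.

522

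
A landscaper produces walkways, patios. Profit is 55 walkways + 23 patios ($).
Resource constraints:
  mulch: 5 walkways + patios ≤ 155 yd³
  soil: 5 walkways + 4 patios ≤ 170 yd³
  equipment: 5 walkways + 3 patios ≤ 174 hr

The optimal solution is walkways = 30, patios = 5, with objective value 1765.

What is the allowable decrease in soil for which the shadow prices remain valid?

15

Binding constraints: mulch, soil. The basis is B = [[5,1],[5,4]] with det 15.
Per unit decrease in soil, x* moves by d = (0.0667, -0.3333).
The basis stays optimal until patios reaches 0; allowable decrease = 15 yd³.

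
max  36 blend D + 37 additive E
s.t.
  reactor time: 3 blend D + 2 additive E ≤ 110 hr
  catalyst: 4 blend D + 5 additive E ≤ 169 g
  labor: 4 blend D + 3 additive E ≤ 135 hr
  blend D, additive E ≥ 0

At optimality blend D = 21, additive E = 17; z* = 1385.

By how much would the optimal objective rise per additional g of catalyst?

Check each constraint at x*: reactor time 97/110 (slack 13); catalyst 169/169 (tight); labor 135/135 (tight).
Since reactor time is not tight, its dual is 0.
From A_Bᵀ y = c: 4·y_catalyst + 4·y_labor = 36; 5·y_catalyst + 3·y_labor = 37.
This yields shadow prices y_catalyst = 5, y_labor = 4.
Shadow price of catalyst = 5.

5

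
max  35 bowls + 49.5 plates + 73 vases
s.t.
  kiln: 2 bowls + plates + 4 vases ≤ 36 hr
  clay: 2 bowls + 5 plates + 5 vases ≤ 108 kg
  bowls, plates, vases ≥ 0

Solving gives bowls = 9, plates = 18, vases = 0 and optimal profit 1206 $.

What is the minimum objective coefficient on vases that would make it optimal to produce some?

Both kiln and clay are binding at x*.
From A_Bᵀ y = c: 2·y_kiln + 2·y_clay = 35; 1·y_kiln + 5·y_clay = 49.5.
This yields shadow prices y_kiln = 9.5, y_clay = 8.
vases enters the basis when its profit ≥ yᵀa₃ = 9.5·4 + 8·5 = 78.

78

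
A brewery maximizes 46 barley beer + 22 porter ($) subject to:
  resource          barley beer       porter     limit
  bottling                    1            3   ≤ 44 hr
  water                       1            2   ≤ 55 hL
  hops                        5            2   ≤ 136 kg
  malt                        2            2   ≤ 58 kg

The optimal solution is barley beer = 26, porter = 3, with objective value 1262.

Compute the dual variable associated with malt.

Check each constraint at x*: bottling 35/44 (slack 9); water 32/55 (slack 23); hops 136/136 (tight); malt 58/58 (tight).
By complementary slackness, y = 0 for the non-binding constraints.
Dual feasibility on the basic columns requires 5·y_hops + 2·y_malt = 46, 2·y_hops + 2·y_malt = 22.
Solving: y_hops = 8, y_malt = 3.
Shadow price of malt = 3.

3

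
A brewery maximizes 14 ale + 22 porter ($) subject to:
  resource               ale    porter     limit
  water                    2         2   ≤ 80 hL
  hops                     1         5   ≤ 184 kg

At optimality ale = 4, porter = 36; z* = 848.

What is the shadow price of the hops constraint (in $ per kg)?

Both water and hops are binding at x*.
Dual feasibility on the basic columns requires 2·y_water + 1·y_hops = 14, 2·y_water + 5·y_hops = 22.
→ y_water = 6 and y_hops = 2.
Shadow price of hops = 2.

2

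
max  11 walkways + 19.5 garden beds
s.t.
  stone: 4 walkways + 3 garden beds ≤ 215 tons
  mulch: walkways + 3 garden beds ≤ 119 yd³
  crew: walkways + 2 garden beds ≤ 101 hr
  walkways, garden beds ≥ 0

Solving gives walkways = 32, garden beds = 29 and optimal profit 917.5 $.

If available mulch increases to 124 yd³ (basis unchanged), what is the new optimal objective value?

Binding: stone and mulch. Non-binding: crew (11 unused).
Since crew is not tight, its dual is 0.
Dual feasibility on the basic columns requires 4·y_stone + 1·y_mulch = 11, 3·y_stone + 3·y_mulch = 19.5.
This yields shadow prices y_stone = 1.5, y_mulch = 5.
Δz = y_mulch·Δb = 5 × (5) = 25, so new z* = 917.5 + 25 = 942.5.

942.5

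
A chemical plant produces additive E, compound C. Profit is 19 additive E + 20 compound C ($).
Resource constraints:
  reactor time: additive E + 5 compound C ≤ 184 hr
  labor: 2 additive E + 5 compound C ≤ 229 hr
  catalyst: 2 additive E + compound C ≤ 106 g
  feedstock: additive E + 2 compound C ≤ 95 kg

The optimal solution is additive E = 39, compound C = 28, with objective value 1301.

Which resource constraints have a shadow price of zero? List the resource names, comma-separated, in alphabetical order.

reactor time: 179/184 (slack 5)
labor: 218/229 (slack 11)
catalyst: 106/106 (binding)
feedstock: 95/95 (binding)
By complementary slackness, a constraint with positive slack has shadow price 0 → labor, reactor time.

labor, reactor time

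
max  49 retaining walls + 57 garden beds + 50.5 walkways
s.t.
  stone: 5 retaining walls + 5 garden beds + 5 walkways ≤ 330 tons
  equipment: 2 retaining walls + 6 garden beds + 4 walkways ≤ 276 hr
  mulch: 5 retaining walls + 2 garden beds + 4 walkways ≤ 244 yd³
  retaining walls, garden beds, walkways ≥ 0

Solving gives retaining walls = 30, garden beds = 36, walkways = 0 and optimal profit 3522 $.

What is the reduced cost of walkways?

Binding: stone and equipment. Non-binding: mulch (22 unused).
Slack constraints have shadow price 0 (complementary slackness).
The binding rows give the dual system: 5·y_stone + 2·y_equipment = 49 and 5·y_stone + 6·y_equipment = 57.
Solving: y_stone = 9, y_equipment = 2.
Reduced cost of walkways: c₃ − yᵀa₃ = 50.5 − (9·5 + 2·4) = 50.5 − 53 = -2.5.

-2.5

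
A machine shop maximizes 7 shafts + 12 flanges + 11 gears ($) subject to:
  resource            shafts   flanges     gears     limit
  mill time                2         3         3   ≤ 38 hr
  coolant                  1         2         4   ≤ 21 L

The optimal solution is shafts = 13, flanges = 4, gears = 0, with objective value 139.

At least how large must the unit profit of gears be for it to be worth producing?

18

At the optimum: mill time uses 38 of 38 (binding); coolant uses 21 of 21 (binding).
From A_Bᵀ y = c: 2·y_mill time + 1·y_coolant = 7; 3·y_mill time + 2·y_coolant = 12.
Solving: y_mill time = 2, y_coolant = 3.
gears enters the basis when its profit ≥ yᵀa₃ = 2·3 + 3·4 = 18.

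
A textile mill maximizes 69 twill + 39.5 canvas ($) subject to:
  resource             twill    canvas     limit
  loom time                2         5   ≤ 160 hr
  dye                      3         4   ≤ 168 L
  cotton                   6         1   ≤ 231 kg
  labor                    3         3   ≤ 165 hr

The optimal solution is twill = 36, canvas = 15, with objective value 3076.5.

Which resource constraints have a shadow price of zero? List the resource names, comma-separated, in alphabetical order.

loom time: 147/160 (slack 13)
dye: 168/168 (binding)
cotton: 231/231 (binding)
labor: 153/165 (slack 12)
By complementary slackness, a constraint with positive slack has shadow price 0 → labor, loom time.

labor, loom time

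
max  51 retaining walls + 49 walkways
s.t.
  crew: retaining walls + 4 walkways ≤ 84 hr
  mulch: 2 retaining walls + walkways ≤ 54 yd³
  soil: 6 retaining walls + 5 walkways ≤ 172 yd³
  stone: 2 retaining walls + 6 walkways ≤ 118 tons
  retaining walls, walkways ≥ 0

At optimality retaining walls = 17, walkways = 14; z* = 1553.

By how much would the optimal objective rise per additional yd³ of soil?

Check each constraint at x*: crew 73/84 (slack 11); mulch 48/54 (slack 6); soil 172/172 (tight); stone 118/118 (tight).
Since crew, mulch are not tight, their duals are 0.
The binding rows give the dual system: 6·y_soil + 2·y_stone = 51 and 5·y_soil + 6·y_stone = 49.
This yields shadow prices y_soil = 8, y_stone = 1.5.
Shadow price of soil = 8.

8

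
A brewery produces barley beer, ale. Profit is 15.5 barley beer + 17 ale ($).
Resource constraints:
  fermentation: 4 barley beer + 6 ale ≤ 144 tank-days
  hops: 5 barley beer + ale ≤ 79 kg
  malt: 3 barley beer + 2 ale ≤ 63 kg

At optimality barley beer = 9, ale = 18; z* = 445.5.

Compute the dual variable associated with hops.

0

Check each constraint at x*: fermentation 144/144 (tight); hops 63/79 (slack 16); malt 63/63 (tight).
Slack constraints have shadow price 0 (complementary slackness).
Dual feasibility on the basic columns requires 4·y_fermentation + 3·y_malt = 15.5, 6·y_fermentation + 2·y_malt = 17.
→ y_fermentation = 2 and y_malt = 2.5.
Shadow price of hops = 0.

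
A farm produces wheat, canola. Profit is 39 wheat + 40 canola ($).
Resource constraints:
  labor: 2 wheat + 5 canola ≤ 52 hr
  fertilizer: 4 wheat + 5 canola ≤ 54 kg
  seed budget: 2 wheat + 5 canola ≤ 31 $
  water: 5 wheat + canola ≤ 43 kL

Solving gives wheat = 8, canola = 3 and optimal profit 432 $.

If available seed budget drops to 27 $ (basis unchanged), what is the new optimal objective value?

Check each constraint at x*: labor 31/52 (slack 21); fertilizer 47/54 (slack 7); seed budget 31/31 (tight); water 43/43 (tight).
Since labor, fertilizer are not tight, their duals are 0.
The binding rows give the dual system: 2·y_seed budget + 5·y_water = 39 and 5·y_seed budget + 1·y_water = 40.
This yields shadow prices y_seed budget = 7, y_water = 5.
Δz = y_seed budget·Δb = 7 × (-4) = -28, so new z* = 432 − 28 = 404.

404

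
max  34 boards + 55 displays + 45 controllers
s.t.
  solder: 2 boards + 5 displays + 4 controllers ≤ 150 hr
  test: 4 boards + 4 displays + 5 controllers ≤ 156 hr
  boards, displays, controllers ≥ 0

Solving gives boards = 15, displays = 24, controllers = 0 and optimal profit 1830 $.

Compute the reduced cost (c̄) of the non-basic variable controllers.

Both solder and test are binding at x*.
The binding rows give the dual system: 2·y_solder + 4·y_test = 34 and 5·y_solder + 4·y_test = 55.
This yields shadow prices y_solder = 7, y_test = 5.
Reduced cost of controllers: c₃ − yᵀa₃ = 45 − (7·4 + 5·5) = 45 − 53 = -8.

-8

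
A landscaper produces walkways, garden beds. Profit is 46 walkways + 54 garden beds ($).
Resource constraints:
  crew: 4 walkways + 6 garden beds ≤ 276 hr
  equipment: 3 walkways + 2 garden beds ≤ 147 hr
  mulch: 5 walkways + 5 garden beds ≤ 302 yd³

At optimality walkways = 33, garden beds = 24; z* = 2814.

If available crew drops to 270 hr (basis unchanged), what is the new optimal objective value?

Binding: crew and equipment. Non-binding: mulch (17 unused).
Slack constraints have shadow price 0 (complementary slackness).
Dual feasibility on the basic columns requires 4·y_crew + 3·y_equipment = 46, 6·y_crew + 2·y_equipment = 54.
This yields shadow prices y_crew = 7, y_equipment = 6.
Δz = y_crew·Δb = 7 × (-6) = -42, so new z* = 2814 − 42 = 2772.

2772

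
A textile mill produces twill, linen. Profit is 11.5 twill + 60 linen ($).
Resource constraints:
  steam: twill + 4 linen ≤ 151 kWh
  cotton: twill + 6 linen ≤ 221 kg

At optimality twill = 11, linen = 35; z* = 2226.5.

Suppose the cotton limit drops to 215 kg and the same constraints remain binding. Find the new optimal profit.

At the optimum: steam uses 151 of 151 (binding); cotton uses 221 of 221 (binding).
From A_Bᵀ y = c: 1·y_steam + 1·y_cotton = 11.5; 4·y_steam + 6·y_cotton = 60.
→ y_steam = 4.5 and y_cotton = 7.
Δz = y_cotton·Δb = 7 × (-6) = -42, so new z* = 2226.5 − 42 = 2184.5.

2184.5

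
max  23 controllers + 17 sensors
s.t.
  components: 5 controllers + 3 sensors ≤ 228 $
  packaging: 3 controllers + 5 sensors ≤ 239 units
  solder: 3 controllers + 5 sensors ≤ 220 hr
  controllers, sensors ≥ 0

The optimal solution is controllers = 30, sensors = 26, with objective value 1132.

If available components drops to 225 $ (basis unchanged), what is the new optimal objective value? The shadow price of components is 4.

1120

Δb = -3, so new z* = 1132 + (4)·(-3) = 1132 − 12 = 1120.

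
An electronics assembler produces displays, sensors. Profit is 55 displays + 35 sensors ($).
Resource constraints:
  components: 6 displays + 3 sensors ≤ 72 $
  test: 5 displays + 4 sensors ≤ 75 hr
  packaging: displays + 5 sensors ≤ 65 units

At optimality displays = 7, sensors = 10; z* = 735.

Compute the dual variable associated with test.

Binding: components and test. Non-binding: packaging (8 unused).
By complementary slackness, y = 0 for the non-binding constraint.
Dual feasibility on the basic columns requires 6·y_components + 5·y_test = 55, 3·y_components + 4·y_test = 35.
This yields shadow prices y_components = 5, y_test = 5.
Shadow price of test = 5.

5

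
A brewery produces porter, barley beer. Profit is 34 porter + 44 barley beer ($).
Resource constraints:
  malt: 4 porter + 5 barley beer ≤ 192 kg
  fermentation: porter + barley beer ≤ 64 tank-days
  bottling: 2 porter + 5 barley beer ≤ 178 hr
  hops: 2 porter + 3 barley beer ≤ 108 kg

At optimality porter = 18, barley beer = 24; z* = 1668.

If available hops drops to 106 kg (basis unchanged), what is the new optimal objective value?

Check each constraint at x*: malt 192/192 (tight); fermentation 42/64 (slack 22); bottling 156/178 (slack 22); hops 108/108 (tight).
By complementary slackness, y = 0 for the non-binding constraints.
From A_Bᵀ y = c: 4·y_malt + 2·y_hops = 34; 5·y_malt + 3·y_hops = 44.
→ y_malt = 7 and y_hops = 3.
Δz = y_hops·Δb = 3 × (-2) = -6, so new z* = 1668 − 6 = 1662.

1662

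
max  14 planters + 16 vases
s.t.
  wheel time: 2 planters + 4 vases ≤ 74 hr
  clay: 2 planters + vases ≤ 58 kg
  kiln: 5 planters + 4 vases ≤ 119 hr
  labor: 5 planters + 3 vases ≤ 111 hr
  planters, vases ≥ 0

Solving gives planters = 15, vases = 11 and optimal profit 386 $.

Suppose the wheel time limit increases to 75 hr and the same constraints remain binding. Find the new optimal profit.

388

Check each constraint at x*: wheel time 74/74 (tight); clay 41/58 (slack 17); kiln 119/119 (tight); labor 108/111 (slack 3).
By complementary slackness, y = 0 for the non-binding constraints.
Dual feasibility on the basic columns requires 2·y_wheel time + 5·y_kiln = 14, 4·y_wheel time + 4·y_kiln = 16.
→ y_wheel time = 2 and y_kiln = 2.
Δz = y_wheel time·Δb = 2 × (1) = 2, so new z* = 386 + 2 = 388.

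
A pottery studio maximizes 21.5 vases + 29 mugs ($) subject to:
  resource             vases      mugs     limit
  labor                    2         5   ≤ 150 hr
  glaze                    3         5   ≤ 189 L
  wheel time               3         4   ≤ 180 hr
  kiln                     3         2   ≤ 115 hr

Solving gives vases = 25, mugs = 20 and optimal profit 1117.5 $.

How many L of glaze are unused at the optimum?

14

glaze used = 3·25 + 5·20 = 175; slack = 189 − 175 = 14.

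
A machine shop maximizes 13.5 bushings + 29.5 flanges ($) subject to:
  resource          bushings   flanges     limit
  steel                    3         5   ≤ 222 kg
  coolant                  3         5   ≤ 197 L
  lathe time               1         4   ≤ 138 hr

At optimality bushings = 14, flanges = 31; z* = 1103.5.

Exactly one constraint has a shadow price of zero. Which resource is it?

steel: 197/222 (slack 25)
coolant: 197/197 (binding)
lathe time: 138/138 (binding)
By complementary slackness, a constraint with positive slack has shadow price 0 → steel.

steel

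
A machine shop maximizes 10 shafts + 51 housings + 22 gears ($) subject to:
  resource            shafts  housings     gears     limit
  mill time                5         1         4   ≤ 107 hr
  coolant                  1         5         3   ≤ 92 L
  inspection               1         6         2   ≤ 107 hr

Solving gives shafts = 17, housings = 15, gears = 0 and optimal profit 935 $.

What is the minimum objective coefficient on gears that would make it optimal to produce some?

29

Check each constraint at x*: mill time 100/107 (slack 7); coolant 92/92 (tight); inspection 107/107 (tight).
By complementary slackness, y = 0 for the non-binding constraint.
The binding rows give the dual system: 1·y_coolant + 1·y_inspection = 10 and 5·y_coolant + 6·y_inspection = 51.
Solving: y_coolant = 9, y_inspection = 1.
gears enters the basis when its profit ≥ yᵀa₃ = 9·3 + 1·2 = 29.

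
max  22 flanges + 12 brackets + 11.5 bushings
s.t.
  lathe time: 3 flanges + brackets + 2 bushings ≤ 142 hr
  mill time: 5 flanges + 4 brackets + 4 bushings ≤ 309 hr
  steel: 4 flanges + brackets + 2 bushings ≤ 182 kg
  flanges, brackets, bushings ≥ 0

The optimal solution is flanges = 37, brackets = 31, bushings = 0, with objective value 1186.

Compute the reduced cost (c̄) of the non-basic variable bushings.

At the optimum: lathe time uses 142 of 142 (binding); mill time uses 309 of 309 (binding); steel uses 179 of 182 (slack = 3).
Since steel is not tight, its dual is 0.
The binding rows give the dual system: 3·y_lathe time + 5·y_mill time = 22 and 1·y_lathe time + 4·y_mill time = 12.
Solving: y_lathe time = 4, y_mill time = 2.
Reduced cost of bushings: c₃ − yᵀa₃ = 11.5 − (4·2 + 2·4) = 11.5 − 16 = -4.5.

-4.5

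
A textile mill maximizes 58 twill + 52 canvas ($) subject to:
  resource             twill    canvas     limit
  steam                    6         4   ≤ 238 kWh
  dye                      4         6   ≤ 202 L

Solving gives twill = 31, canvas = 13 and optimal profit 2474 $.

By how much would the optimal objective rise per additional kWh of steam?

7

Check each constraint at x*: steam 238/238 (tight); dye 202/202 (tight).
From A_Bᵀ y = c: 6·y_steam + 4·y_dye = 58; 4·y_steam + 6·y_dye = 52.
→ y_steam = 7 and y_dye = 4.
Shadow price of steam = 7.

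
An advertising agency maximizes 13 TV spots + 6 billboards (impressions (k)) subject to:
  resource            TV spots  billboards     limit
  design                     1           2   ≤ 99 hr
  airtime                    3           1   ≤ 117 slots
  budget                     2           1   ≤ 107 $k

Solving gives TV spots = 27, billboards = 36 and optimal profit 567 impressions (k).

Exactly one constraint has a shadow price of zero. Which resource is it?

budget

design: 99/99 (binding)
airtime: 117/117 (binding)
budget: 90/107 (slack 17)
By complementary slackness, a constraint with positive slack has shadow price 0 → budget.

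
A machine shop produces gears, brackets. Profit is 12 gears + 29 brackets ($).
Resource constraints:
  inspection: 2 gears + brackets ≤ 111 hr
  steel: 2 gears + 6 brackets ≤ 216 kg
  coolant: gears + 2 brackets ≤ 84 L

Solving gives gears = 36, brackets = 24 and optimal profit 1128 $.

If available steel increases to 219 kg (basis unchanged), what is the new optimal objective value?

Binding: steel and coolant. Non-binding: inspection (15 unused).
By complementary slackness, y = 0 for the non-binding constraint.
From A_Bᵀ y = c: 2·y_steel + 1·y_coolant = 12; 6·y_steel + 2·y_coolant = 29.
This yields shadow prices y_steel = 2.5, y_coolant = 7.
Δz = y_steel·Δb = 2.5 × (3) = 7.5, so new z* = 1128 + 7.5 = 1135.5.

1135.5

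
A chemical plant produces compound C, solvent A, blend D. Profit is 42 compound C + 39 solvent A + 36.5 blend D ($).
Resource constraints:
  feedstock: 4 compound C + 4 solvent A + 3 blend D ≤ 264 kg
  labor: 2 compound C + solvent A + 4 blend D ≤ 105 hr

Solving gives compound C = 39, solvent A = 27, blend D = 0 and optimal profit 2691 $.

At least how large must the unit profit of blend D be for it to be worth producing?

39

Both feedstock and labor are binding at x*.
Dual feasibility on the basic columns requires 4·y_feedstock + 2·y_labor = 42, 4·y_feedstock + 1·y_labor = 39.
→ y_feedstock = 9 and y_labor = 3.
blend D enters the basis when its profit ≥ yᵀa₃ = 9·3 + 3·4 = 39.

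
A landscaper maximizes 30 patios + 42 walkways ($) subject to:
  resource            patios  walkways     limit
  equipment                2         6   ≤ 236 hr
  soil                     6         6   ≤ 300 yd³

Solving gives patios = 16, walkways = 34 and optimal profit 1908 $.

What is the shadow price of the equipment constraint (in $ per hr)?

3

At the optimum: equipment uses 236 of 236 (binding); soil uses 300 of 300 (binding).
The binding rows give the dual system: 2·y_equipment + 6·y_soil = 30 and 6·y_equipment + 6·y_soil = 42.
→ y_equipment = 3 and y_soil = 4.
Shadow price of equipment = 3.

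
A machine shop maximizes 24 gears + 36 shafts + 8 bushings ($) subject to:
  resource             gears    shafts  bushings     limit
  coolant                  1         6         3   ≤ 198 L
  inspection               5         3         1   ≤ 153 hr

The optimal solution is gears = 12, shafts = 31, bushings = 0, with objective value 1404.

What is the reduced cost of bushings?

-8

Both coolant and inspection are binding at x*.
Dual feasibility on the basic columns requires 1·y_coolant + 5·y_inspection = 24, 6·y_coolant + 3·y_inspection = 36.
This yields shadow prices y_coolant = 4, y_inspection = 4.
Reduced cost of bushings: c₃ − yᵀa₃ = 8 − (4·3 + 4·1) = 8 − 16 = -8.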